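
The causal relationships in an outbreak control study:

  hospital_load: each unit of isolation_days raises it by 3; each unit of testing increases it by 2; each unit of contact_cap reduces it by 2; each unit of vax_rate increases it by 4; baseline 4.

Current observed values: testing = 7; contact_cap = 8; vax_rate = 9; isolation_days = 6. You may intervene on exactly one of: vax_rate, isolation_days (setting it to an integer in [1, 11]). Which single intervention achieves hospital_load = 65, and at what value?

set isolation_days = 9

Intervening on vax_rate: hospital_load = 4*vax_rate + 20. Reaching 65 requires vax_rate = 45/4, not an integer.
Intervening on isolation_days: with other inputs at their observed values, hospital_load = 3*isolation_days + 38. Solving for 65 gives isolation_days = 9, within [1, 11].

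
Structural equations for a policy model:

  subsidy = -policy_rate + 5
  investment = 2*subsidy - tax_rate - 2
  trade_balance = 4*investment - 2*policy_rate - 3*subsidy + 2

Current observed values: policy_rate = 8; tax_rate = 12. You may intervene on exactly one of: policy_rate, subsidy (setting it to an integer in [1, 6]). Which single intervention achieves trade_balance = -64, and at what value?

set policy_rate = 5

Intervening on policy_rate: with other inputs at their observed values, trade_balance = -7*policy_rate - 29. Solving for -64 gives policy_rate = 5, within [1, 6].
Intervening on subsidy: trade_balance = 5*subsidy - 70. Reaching -64 requires subsidy = 6/5, not an integer.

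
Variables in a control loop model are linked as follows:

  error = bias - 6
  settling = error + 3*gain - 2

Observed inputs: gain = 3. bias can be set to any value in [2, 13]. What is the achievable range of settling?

Substituting into the settling equation gives settling = bias + 1.
Linear in bias, so extremes are at the endpoints: bias = 2 gives settling = 3; bias = 13 gives settling = 14.

3 to 14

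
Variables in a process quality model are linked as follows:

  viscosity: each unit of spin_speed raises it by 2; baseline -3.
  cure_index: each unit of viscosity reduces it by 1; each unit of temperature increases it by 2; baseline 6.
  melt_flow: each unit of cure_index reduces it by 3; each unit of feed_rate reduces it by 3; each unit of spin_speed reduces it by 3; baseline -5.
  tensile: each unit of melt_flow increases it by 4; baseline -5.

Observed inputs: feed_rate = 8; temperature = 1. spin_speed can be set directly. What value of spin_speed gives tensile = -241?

Substituting into the cure_index equation gives cure_index = -2*spin_speed + 11.
So melt_flow = 3*spin_speed - 62.
Substituting into the tensile equation gives tensile = 12*spin_speed - 253.
Solve 12*spin_speed - 253 = -241: spin_speed = (-241 + 253) / 12 = 1.

spin_speed = 1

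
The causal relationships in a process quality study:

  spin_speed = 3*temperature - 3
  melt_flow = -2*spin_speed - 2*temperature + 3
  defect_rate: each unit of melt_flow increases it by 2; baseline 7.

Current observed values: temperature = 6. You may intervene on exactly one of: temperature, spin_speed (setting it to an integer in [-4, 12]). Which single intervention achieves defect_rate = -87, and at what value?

Intervening on temperature: with other inputs at their observed values, defect_rate = -16*temperature + 25. Solving for -87 gives temperature = 7, within [-4, 12].
Intervening on spin_speed: defect_rate = -4*spin_speed - 11. Reaching -87 requires spin_speed = 19, outside [-4, 12].

set temperature = 7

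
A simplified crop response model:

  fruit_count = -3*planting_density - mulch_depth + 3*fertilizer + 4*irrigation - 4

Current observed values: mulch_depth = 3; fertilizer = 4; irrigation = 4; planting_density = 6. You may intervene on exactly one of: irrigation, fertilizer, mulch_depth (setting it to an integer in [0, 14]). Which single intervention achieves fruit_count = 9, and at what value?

Intervening on irrigation: fruit_count = 4*irrigation - 13. Reaching 9 requires irrigation = 11/2, not an integer.
Intervening on fertilizer: with other inputs at their observed values, fruit_count = 3*fertilizer - 9. Solving for 9 gives fertilizer = 6, within [0, 14].
Intervening on mulch_depth: fruit_count = -mulch_depth + 6. Reaching 9 requires mulch_depth = -3, outside [0, 14].

set fertilizer = 6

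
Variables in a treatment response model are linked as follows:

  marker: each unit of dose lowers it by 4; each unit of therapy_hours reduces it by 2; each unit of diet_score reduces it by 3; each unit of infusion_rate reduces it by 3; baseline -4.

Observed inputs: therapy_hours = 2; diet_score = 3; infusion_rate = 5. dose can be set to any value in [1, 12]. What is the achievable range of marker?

-80 to -36

Substituting into the marker equation gives marker = -4*dose - 32.
Linear in dose, so extremes are at the endpoints: dose = 1 gives marker = -36; dose = 12 gives marker = -80.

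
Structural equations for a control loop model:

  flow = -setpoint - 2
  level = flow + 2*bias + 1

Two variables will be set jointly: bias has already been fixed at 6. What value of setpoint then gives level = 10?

With bias held at 6:
Substituting into the level equation gives level = -setpoint + 11.
Solve -setpoint + 11 = 10: setpoint = (10 - 11) / -1 = 1.

setpoint = 1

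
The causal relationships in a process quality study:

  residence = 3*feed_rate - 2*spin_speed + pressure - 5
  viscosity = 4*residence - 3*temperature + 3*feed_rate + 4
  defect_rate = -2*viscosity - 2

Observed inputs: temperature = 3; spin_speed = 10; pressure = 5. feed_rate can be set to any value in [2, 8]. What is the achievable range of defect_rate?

Substituting into the residence equation gives residence = 3*feed_rate - 20.
Substituting into the viscosity equation gives viscosity = 15*feed_rate - 85.
Substituting into the defect_rate equation gives defect_rate = -30*feed_rate + 168.
Linear in feed_rate, so extremes are at the endpoints: feed_rate = 2 gives defect_rate = 108; feed_rate = 8 gives defect_rate = -72.

-72 to 108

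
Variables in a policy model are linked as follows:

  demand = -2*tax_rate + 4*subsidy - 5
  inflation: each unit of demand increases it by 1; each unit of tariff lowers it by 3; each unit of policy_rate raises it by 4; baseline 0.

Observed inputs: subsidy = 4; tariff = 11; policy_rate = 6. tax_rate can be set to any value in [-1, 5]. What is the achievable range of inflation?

Substituting into the demand equation gives demand = -2*tax_rate + 11.
Substituting into the inflation equation gives inflation = -2*tax_rate + 2.
Linear in tax_rate, so extremes are at the endpoints: tax_rate = -1 gives inflation = 4; tax_rate = 5 gives inflation = -8.

-8 to 4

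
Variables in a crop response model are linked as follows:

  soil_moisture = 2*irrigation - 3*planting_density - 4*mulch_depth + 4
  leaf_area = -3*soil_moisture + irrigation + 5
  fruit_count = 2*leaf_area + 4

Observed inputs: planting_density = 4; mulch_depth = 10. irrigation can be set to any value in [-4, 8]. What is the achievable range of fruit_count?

222 to 342

Substituting into the soil_moisture equation gives soil_moisture = 2*irrigation - 48.
leaf_area becomes -5*irrigation + 149.
Substituting into the fruit_count equation gives fruit_count = -10*irrigation + 302.
Linear in irrigation, so extremes are at the endpoints: irrigation = -4 gives fruit_count = 342; irrigation = 8 gives fruit_count = 222.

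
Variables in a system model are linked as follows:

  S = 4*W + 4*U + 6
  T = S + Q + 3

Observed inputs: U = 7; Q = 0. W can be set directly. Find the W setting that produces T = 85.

Substituting into the S equation gives S = 4*W + 34.
Substituting into the T equation gives T = 4*W + 37.
Solve 4*W + 37 = 85: W = (85 - 37) / 4 = 12.

W = 12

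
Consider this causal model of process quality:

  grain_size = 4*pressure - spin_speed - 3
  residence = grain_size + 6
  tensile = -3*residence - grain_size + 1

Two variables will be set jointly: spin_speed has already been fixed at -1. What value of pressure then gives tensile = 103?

pressure = -7

With spin_speed held at -1:
Substituting into the grain_size equation gives grain_size = 4*pressure - 2.
Substituting into the residence equation gives residence = 4*pressure + 4.
Substituting into the tensile equation gives tensile = -16*pressure - 9.
Solve -16*pressure - 9 = 103: pressure = (103 + 9) / -16 = -7.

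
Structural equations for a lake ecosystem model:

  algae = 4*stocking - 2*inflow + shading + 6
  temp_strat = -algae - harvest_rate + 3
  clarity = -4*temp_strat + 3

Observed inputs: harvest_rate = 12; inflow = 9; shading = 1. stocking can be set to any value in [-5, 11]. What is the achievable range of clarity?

-85 to 171

Substituting into the algae equation gives algae = 4*stocking - 11.
Substituting into the temp_strat equation gives temp_strat = -4*stocking + 2.
Substituting into the clarity equation gives clarity = 16*stocking - 5.
Linear in stocking, so extremes are at the endpoints: stocking = -5 gives clarity = -85; stocking = 11 gives clarity = 171.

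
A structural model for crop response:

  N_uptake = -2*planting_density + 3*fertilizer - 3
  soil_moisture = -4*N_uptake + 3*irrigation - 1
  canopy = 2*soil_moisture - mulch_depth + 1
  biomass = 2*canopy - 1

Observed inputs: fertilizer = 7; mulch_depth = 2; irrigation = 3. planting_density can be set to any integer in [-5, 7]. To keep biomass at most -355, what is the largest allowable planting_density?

Substituting into the N_uptake equation gives N_uptake = -2*planting_density + 18.
So soil_moisture = 8*planting_density - 64.
canopy becomes 16*planting_density - 129.
Substituting into the biomass equation gives biomass = 32*planting_density - 259.
Require 32*planting_density - 259 ≤ -355, so planting_density ≤ -3.
The largest integer in [-5, 7] satisfying this is -3.

planting_density = -3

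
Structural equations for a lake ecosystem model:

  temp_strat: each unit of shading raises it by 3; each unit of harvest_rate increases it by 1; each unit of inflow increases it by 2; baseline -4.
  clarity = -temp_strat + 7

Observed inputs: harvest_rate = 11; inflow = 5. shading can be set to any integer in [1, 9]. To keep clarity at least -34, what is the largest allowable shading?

Substituting into the temp_strat equation gives temp_strat = 3*shading + 17.
So clarity = -3*shading - 10.
Require -3*shading - 10 ≥ -34, so shading ≤ 8.
The largest integer in [1, 9] satisfying this is 8.

shading = 8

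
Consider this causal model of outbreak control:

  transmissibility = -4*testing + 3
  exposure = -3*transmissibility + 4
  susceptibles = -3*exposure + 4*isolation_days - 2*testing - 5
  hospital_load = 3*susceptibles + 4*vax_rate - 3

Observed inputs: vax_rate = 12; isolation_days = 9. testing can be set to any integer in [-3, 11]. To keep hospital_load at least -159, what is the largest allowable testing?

testing = 3

Substituting into the exposure equation gives exposure = 12*testing - 5.
Substituting into the susceptibles equation gives susceptibles = -38*testing + 46.
Substituting into the hospital_load equation gives hospital_load = -114*testing + 183.
Require -114*testing + 183 ≥ -159, so testing ≤ 3.
The largest integer in [-3, 11] satisfying this is 3.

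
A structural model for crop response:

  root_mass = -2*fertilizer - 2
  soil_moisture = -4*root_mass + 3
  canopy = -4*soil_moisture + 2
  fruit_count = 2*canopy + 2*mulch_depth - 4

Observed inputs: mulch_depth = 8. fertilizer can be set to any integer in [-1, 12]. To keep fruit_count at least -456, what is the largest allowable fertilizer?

Substituting into the soil_moisture equation gives soil_moisture = 8*fertilizer + 11.
So canopy = -32*fertilizer - 42.
This gives fruit_count = -64*fertilizer - 72.
Require -64*fertilizer - 72 ≥ -456, so fertilizer ≤ 6.
The largest integer in [-1, 12] satisfying this is 6.

fertilizer = 6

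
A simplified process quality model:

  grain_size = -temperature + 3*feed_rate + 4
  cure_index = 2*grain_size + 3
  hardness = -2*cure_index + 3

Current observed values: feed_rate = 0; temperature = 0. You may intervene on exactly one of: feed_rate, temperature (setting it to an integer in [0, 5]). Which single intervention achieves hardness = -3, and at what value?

set temperature = 4

Intervening on feed_rate: hardness = -12*feed_rate - 19. Reaching -3 requires feed_rate = -4/3, not an integer.
Intervening on temperature: with other inputs at their observed values, hardness = 4*temperature - 19. Solving for -3 gives temperature = 4, within [0, 5].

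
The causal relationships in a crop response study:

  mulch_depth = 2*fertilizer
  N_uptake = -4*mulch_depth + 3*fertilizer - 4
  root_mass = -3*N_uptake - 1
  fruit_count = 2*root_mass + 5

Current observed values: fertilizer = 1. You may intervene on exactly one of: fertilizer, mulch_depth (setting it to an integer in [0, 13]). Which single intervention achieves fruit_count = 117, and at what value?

set fertilizer = 3

Intervening on fertilizer: with other inputs at their observed values, fruit_count = 30*fertilizer + 27. Solving for 117 gives fertilizer = 3, within [0, 13].
Intervening on mulch_depth: fruit_count = 24*mulch_depth + 9. Reaching 117 requires mulch_depth = 9/2, not an integer.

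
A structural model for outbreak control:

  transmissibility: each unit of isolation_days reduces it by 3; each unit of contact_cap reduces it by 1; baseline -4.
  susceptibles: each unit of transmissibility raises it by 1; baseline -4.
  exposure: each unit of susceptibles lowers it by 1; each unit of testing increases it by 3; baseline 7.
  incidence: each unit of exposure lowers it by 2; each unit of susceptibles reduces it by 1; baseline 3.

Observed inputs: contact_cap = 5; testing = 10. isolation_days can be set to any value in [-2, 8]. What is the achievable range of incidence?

Substituting into the transmissibility equation gives transmissibility = -3*isolation_days - 9.
So susceptibles = -3*isolation_days - 13.
Substituting into the exposure equation gives exposure = 3*isolation_days + 50.
Substituting into the incidence equation gives incidence = -3*isolation_days - 84.
Linear in isolation_days, so extremes are at the endpoints: isolation_days = -2 gives incidence = -78; isolation_days = 8 gives incidence = -108.

-108 to -78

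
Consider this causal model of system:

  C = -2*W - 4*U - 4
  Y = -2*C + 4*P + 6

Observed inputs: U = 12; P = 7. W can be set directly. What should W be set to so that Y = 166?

W = 7

Substituting into the C equation gives C = -2*W - 52.
Substituting into the Y equation gives Y = 4*W + 138.
Solve 4*W + 138 = 166: W = (166 - 138) / 4 = 7.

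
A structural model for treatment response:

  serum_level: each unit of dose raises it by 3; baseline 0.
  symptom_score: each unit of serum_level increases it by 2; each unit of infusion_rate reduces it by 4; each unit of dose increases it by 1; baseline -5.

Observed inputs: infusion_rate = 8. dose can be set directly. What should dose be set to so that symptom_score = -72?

dose = -5

Substituting into the symptom_score equation gives symptom_score = 7*dose - 37.
Solve 7*dose - 37 = -72: dose = (-72 + 37) / 7 = -5.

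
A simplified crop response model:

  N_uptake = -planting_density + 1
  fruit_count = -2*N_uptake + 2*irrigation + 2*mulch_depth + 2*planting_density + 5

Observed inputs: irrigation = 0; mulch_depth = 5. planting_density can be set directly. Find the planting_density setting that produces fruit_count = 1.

Substituting into the fruit_count equation gives fruit_count = 4*planting_density + 13.
Solve 4*planting_density + 13 = 1: planting_density = (1 - 13) / 4 = -3.

planting_density = -3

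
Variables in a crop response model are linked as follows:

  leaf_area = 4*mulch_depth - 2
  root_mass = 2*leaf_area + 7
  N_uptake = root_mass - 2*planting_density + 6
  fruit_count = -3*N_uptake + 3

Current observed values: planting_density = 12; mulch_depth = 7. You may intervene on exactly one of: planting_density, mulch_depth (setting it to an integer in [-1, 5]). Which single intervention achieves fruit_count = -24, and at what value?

Intervening on planting_density: fruit_count = 6*planting_density - 192. Reaching -24 requires planting_density = 28, outside [-1, 5].
Intervening on mulch_depth: with other inputs at their observed values, fruit_count = -24*mulch_depth + 48. Solving for -24 gives mulch_depth = 3, within [-1, 5].

set mulch_depth = 3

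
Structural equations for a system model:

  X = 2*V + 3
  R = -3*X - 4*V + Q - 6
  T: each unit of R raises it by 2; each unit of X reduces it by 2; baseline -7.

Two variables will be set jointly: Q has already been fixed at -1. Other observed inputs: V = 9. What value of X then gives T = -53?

With Q held at -1:
Intervening on X fixes its value directly, overriding its dependence on V.
Substituting into the R equation gives R = -3*X - 43.
This gives T = -8*X - 93.
Solve -8*X - 93 = -53: X = (-53 + 93) / -8 = -5.

X = -5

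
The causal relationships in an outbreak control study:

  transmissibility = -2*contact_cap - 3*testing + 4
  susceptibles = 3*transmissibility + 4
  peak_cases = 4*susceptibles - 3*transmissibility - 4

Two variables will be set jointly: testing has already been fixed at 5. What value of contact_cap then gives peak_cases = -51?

With testing held at 5:
Substituting into the transmissibility equation gives transmissibility = -2*contact_cap - 11.
So susceptibles = -6*contact_cap - 29.
Substituting into the peak_cases equation gives peak_cases = -18*contact_cap - 87.
Solve -18*contact_cap - 87 = -51: contact_cap = (-51 + 87) / -18 = -2.

contact_cap = -2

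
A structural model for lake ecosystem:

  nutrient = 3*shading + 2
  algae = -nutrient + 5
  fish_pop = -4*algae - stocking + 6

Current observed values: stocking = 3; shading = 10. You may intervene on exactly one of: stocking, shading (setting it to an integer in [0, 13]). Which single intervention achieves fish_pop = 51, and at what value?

Intervening on stocking: fish_pop = -stocking + 114. Reaching 51 requires stocking = 63, outside [0, 13].
Intervening on shading: with other inputs at their observed values, fish_pop = 12*shading - 9. Solving for 51 gives shading = 5, within [0, 13].

set shading = 5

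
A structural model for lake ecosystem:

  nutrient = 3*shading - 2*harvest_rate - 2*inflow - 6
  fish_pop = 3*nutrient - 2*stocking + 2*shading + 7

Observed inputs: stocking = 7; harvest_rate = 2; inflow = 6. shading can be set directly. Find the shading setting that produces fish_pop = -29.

shading = 4

Substituting into the nutrient equation gives nutrient = 3*shading - 22.
Substituting into the fish_pop equation gives fish_pop = 11*shading - 73.
Solve 11*shading - 73 = -29: shading = (-29 + 73) / 11 = 4.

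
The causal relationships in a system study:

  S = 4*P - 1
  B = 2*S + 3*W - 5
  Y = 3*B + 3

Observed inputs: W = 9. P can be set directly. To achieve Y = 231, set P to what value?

P = 7

Substituting into the B equation gives B = 8*P + 20.
Substituting into the Y equation gives Y = 24*P + 63.
Solve 24*P + 63 = 231: P = (231 - 63) / 24 = 7.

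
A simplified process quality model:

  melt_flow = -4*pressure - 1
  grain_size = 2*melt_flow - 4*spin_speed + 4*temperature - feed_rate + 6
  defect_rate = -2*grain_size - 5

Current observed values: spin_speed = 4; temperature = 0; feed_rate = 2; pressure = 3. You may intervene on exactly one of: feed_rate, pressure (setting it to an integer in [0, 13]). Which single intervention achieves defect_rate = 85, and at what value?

set feed_rate = 9

Intervening on feed_rate: with other inputs at their observed values, defect_rate = 2*feed_rate + 67. Solving for 85 gives feed_rate = 9, within [0, 13].
Intervening on pressure: defect_rate = 16*pressure + 23. Reaching 85 requires pressure = 31/8, not an integer.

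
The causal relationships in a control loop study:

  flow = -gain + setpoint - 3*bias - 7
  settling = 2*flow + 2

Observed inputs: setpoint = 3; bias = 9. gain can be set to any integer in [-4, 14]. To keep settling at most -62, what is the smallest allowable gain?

gain = 1

Substituting into the flow equation gives flow = -gain - 31.
Substituting into the settling equation gives settling = -2*gain - 60.
Require -2*gain - 60 ≤ -62, so gain ≥ 1.
The smallest integer in [-4, 14] satisfying this is 1.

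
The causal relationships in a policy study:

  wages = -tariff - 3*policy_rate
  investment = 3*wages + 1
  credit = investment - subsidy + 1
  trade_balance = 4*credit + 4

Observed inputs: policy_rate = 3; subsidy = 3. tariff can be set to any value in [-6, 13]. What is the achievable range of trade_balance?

-264 to -36

Substituting into the wages equation gives wages = -tariff - 9.
So investment = -3*tariff - 26.
credit becomes -3*tariff - 28.
trade_balance becomes -12*tariff - 108.
Linear in tariff, so extremes are at the endpoints: tariff = -6 gives trade_balance = -36; tariff = 13 gives trade_balance = -264.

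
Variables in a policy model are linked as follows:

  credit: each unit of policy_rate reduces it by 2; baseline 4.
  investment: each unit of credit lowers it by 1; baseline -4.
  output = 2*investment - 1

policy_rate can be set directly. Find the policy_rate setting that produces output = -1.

policy_rate = 4

Substituting into the investment equation gives investment = 2*policy_rate - 8.
output becomes 4*policy_rate - 17.
Solve 4*policy_rate - 17 = -1: policy_rate = (-1 + 17) / 4 = 4.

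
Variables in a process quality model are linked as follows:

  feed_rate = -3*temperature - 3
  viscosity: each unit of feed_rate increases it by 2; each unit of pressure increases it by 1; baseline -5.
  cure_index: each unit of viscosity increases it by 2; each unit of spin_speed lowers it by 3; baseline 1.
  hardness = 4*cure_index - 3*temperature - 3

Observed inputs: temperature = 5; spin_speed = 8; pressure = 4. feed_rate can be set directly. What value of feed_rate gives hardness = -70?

feed_rate = 3

Intervening on feed_rate fixes its value directly, overriding its dependence on temperature.
Substituting into the viscosity equation gives viscosity = 2*feed_rate - 1.
Substituting into the cure_index equation gives cure_index = 4*feed_rate - 25.
Substituting into the hardness equation gives hardness = 16*feed_rate - 118.
Solve 16*feed_rate - 118 = -70: feed_rate = (-70 + 118) / 16 = 3.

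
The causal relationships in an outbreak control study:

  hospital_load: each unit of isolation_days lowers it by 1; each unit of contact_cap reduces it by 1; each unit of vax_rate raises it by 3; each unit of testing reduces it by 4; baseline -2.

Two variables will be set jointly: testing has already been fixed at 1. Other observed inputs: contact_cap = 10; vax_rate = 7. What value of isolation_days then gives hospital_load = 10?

With testing held at 1:
Substituting into the hospital_load equation gives hospital_load = -isolation_days + 5.
Solve -isolation_days + 5 = 10: isolation_days = (10 - 5) / -1 = -5.

isolation_days = -5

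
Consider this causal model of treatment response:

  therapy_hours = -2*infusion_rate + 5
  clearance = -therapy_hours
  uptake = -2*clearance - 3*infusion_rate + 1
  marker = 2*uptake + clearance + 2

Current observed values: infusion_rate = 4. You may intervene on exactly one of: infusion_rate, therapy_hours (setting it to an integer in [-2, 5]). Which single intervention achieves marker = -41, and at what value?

Intervening on infusion_rate: with other inputs at their observed values, marker = -12*infusion_rate + 19. Solving for -41 gives infusion_rate = 5, within [-2, 5].
Intervening on therapy_hours: marker = 3*therapy_hours - 20. Reaching -41 requires therapy_hours = -7, outside [-2, 5].

set infusion_rate = 5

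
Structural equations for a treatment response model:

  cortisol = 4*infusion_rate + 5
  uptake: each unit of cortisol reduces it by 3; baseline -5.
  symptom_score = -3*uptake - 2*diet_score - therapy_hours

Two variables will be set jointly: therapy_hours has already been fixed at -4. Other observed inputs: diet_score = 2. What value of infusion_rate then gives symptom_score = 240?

With therapy_hours held at -4:
Substituting into the uptake equation gives uptake = -12*infusion_rate - 20.
Substituting into the symptom_score equation gives symptom_score = 36*infusion_rate + 60.
Solve 36*infusion_rate + 60 = 240: infusion_rate = (240 - 60) / 36 = 5.

infusion_rate = 5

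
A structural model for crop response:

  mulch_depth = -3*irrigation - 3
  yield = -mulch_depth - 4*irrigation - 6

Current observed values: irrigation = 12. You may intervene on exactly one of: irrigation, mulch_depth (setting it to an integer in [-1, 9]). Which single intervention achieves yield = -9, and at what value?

set irrigation = 6

Intervening on irrigation: with other inputs at their observed values, yield = -irrigation - 3. Solving for -9 gives irrigation = 6, within [-1, 9].
Intervening on mulch_depth: yield = -mulch_depth - 54. Reaching -9 requires mulch_depth = -45, outside [-1, 9].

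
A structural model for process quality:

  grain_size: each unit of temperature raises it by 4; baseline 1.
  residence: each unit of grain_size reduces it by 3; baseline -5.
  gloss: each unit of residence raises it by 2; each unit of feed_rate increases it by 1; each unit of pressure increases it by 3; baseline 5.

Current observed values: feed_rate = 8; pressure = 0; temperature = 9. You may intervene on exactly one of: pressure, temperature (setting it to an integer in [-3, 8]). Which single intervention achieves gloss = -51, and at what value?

set temperature = 2

Intervening on pressure: gloss = 3*pressure - 219. Reaching -51 requires pressure = 56, outside [-3, 8].
Intervening on temperature: with other inputs at their observed values, gloss = -24*temperature - 3. Solving for -51 gives temperature = 2, within [-3, 8].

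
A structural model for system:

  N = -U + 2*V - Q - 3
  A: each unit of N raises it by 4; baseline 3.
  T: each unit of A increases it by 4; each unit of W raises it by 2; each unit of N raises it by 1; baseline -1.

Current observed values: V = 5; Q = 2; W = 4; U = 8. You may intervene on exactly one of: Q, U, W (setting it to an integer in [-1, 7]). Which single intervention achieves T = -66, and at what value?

Intervening on Q: with other inputs at their observed values, T = -17*Q + 2. Solving for -66 gives Q = 4, within [-1, 7].
Intervening on U: T = -17*U + 104. Reaching -66 requires U = 10, outside [-1, 7].
Intervening on W: T = 2*W - 40. Reaching -66 requires W = -13, outside [-1, 7].

set Q = 4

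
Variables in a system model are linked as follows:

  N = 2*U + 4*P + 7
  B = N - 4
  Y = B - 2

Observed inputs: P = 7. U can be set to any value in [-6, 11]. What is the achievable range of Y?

Substituting into the N equation gives N = 2*U + 35.
B becomes 2*U + 31.
Substituting into the Y equation gives Y = 2*U + 29.
Linear in U, so extremes are at the endpoints: U = -6 gives Y = 17; U = 11 gives Y = 51.

17 to 51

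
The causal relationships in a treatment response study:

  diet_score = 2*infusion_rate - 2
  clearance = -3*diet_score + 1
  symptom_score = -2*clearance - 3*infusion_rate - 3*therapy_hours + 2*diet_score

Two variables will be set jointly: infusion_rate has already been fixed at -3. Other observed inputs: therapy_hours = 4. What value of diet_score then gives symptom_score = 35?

diet_score = 5

With infusion_rate held at -3:
Intervening on diet_score fixes its value directly, overriding its dependence on infusion_rate.
Substituting into the symptom_score equation gives symptom_score = 8*diet_score - 5.
Solve 8*diet_score - 5 = 35: diet_score = (35 + 5) / 8 = 5.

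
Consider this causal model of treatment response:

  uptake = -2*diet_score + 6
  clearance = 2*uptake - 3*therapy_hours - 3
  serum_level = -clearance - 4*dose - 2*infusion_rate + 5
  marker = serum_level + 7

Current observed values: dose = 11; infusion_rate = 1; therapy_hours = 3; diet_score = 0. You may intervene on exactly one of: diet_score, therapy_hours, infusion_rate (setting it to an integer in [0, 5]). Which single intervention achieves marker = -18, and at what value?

Intervening on diet_score: with other inputs at their observed values, marker = 4*diet_score - 34. Solving for -18 gives diet_score = 4, within [0, 5].
Intervening on therapy_hours: marker = 3*therapy_hours - 43. Reaching -18 requires therapy_hours = 25/3, not an integer.
Intervening on infusion_rate: marker = -2*infusion_rate - 32. Reaching -18 requires infusion_rate = -7, outside [0, 5].

set diet_score = 4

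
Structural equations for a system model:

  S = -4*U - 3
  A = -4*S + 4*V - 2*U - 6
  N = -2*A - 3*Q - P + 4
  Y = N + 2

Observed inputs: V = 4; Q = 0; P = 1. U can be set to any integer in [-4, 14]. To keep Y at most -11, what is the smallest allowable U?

U = -1

Substituting into the A equation gives A = 14*U + 22.
N becomes -28*U - 41.
Substituting into the Y equation gives Y = -28*U - 39.
Require -28*U - 39 ≤ -11, so U ≥ -1.
The smallest integer in [-4, 14] satisfying this is -1.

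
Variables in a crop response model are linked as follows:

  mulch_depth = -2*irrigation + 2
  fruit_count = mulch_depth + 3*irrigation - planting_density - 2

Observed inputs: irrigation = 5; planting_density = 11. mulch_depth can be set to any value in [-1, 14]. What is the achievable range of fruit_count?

Intervening on mulch_depth fixes its value directly, overriding its dependence on irrigation.
Substituting into the fruit_count equation gives fruit_count = mulch_depth + 2.
Linear in mulch_depth, so extremes are at the endpoints: mulch_depth = -1 gives fruit_count = 1; mulch_depth = 14 gives fruit_count = 16.

1 to 16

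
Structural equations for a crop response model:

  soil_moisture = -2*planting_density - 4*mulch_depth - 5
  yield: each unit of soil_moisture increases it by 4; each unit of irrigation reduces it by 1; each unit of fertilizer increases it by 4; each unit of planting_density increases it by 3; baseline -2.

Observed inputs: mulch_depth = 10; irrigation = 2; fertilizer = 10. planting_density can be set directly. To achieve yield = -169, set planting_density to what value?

Substituting into the soil_moisture equation gives soil_moisture = -2*planting_density - 45.
Substituting into the yield equation gives yield = -5*planting_density - 144.
Solve -5*planting_density - 144 = -169: planting_density = (-169 + 144) / -5 = 5.

planting_density = 5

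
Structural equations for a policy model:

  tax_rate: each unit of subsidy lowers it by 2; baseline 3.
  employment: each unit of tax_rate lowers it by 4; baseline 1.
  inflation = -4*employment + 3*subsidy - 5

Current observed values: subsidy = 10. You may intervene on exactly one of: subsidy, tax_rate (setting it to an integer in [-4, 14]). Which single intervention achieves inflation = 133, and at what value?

Intervening on subsidy: inflation = -29*subsidy + 39. Reaching 133 requires subsidy = -94/29, not an integer.
Intervening on tax_rate: with other inputs at their observed values, inflation = 16*tax_rate + 21. Solving for 133 gives tax_rate = 7, within [-4, 14].

set tax_rate = 7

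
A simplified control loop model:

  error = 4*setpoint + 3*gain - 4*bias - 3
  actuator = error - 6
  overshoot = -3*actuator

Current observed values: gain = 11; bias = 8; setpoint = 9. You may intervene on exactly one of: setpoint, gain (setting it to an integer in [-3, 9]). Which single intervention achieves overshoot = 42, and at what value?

set gain = -3

Intervening on setpoint: overshoot = -12*setpoint + 24. Reaching 42 requires setpoint = -3/2, not an integer.
Intervening on gain: with other inputs at their observed values, overshoot = -9*gain + 15. Solving for 42 gives gain = -3, within [-3, 9].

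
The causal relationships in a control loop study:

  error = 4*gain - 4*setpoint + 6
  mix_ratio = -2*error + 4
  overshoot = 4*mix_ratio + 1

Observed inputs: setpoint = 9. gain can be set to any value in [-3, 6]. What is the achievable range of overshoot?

65 to 353

Substituting into the error equation gives error = 4*gain - 30.
Substituting into the mix_ratio equation gives mix_ratio = -8*gain + 64.
Substituting into the overshoot equation gives overshoot = -32*gain + 257.
Linear in gain, so extremes are at the endpoints: gain = -3 gives overshoot = 353; gain = 6 gives overshoot = 65.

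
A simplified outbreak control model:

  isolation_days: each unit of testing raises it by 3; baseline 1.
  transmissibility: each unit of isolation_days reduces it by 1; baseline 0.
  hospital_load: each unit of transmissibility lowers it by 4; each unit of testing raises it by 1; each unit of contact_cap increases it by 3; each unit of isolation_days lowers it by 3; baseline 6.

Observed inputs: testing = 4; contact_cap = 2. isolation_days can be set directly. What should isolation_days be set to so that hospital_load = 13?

isolation_days = -3

Intervening on isolation_days fixes its value directly, overriding its dependence on testing.
Substituting into the hospital_load equation gives hospital_load = isolation_days + 16.
Solve isolation_days + 16 = 13: isolation_days = (13 - 16) / 1 = -3.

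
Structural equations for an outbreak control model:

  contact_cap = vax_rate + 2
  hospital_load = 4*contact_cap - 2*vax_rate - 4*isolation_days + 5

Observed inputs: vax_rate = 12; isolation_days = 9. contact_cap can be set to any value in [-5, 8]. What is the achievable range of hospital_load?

-75 to -23

Intervening on contact_cap fixes its value directly, overriding its dependence on vax_rate.
Substituting into the hospital_load equation gives hospital_load = 4*contact_cap - 55.
Linear in contact_cap, so extremes are at the endpoints: contact_cap = -5 gives hospital_load = -75; contact_cap = 8 gives hospital_load = -23.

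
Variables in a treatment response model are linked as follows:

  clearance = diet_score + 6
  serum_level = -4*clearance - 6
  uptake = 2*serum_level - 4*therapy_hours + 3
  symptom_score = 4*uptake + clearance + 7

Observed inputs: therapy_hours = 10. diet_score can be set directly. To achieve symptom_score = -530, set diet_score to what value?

diet_score = 5

Substituting into the serum_level equation gives serum_level = -4*diet_score - 30.
So uptake = -8*diet_score - 97.
Substituting into the symptom_score equation gives symptom_score = -31*diet_score - 375.
Solve -31*diet_score - 375 = -530: diet_score = (-530 + 375) / -31 = 5.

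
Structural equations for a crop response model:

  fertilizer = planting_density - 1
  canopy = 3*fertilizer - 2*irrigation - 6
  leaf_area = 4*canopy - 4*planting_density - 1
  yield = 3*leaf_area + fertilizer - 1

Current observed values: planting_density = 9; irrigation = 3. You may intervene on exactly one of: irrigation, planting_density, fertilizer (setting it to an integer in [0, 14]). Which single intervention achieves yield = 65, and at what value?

set planting_density = 10

Intervening on irrigation: yield = -24*irrigation + 112. Reaching 65 requires irrigation = 47/24, not an integer.
Intervening on planting_density: with other inputs at their observed values, yield = 25*planting_density - 185. Solving for 65 gives planting_density = 10, within [0, 14].
Intervening on fertilizer: yield = 37*fertilizer - 256. Reaching 65 requires fertilizer = 321/37, not an integer.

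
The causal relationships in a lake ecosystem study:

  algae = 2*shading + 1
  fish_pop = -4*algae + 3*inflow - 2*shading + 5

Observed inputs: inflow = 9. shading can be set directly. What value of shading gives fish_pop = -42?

Substituting into the fish_pop equation gives fish_pop = -10*shading + 28.
Solve -10*shading + 28 = -42: shading = (-42 - 28) / -10 = 7.

shading = 7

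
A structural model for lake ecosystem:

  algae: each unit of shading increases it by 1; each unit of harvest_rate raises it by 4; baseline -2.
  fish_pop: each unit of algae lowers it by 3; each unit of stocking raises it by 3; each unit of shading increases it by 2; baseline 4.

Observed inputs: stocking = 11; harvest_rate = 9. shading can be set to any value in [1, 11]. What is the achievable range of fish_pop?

Substituting into the algae equation gives algae = shading + 34.
Substituting into the fish_pop equation gives fish_pop = -shading - 65.
Linear in shading, so extremes are at the endpoints: shading = 1 gives fish_pop = -66; shading = 11 gives fish_pop = -76.

-76 to -66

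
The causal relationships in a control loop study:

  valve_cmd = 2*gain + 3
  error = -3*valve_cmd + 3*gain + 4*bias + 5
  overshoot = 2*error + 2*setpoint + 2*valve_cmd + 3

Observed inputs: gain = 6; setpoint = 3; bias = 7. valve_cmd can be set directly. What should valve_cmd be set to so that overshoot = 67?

valve_cmd = 11

Intervening on valve_cmd fixes its value directly, overriding its dependence on gain.
Substituting into the error equation gives error = -3*valve_cmd + 51.
overshoot becomes -4*valve_cmd + 111.
Solve -4*valve_cmd + 111 = 67: valve_cmd = (67 - 111) / -4 = 11.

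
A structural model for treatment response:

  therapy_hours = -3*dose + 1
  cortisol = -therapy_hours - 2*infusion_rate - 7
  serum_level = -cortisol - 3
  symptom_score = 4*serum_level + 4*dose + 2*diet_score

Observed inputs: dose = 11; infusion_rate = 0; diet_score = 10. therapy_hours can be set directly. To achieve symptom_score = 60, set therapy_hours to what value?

therapy_hours = -5

Intervening on therapy_hours fixes its value directly, overriding its dependence on dose.
Substituting into the cortisol equation gives cortisol = -therapy_hours - 7.
Substituting into the serum_level equation gives serum_level = therapy_hours + 4.
Substituting into the symptom_score equation gives symptom_score = 4*therapy_hours + 80.
Solve 4*therapy_hours + 80 = 60: therapy_hours = (60 - 80) / 4 = -5.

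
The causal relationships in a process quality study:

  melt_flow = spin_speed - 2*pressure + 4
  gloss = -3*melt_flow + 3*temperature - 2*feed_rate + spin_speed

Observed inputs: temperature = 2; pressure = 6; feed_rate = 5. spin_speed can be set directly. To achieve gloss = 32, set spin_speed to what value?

spin_speed = -6

Substituting into the melt_flow equation gives melt_flow = spin_speed - 8.
gloss becomes -2*spin_speed + 20.
Solve -2*spin_speed + 20 = 32: spin_speed = (32 - 20) / -2 = -6.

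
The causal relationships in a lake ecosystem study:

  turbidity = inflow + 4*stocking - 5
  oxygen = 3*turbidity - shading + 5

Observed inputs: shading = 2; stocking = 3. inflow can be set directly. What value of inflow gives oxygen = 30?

inflow = 2

Substituting into the turbidity equation gives turbidity = inflow + 7.
This gives oxygen = 3*inflow + 24.
Solve 3*inflow + 24 = 30: inflow = (30 - 24) / 3 = 2.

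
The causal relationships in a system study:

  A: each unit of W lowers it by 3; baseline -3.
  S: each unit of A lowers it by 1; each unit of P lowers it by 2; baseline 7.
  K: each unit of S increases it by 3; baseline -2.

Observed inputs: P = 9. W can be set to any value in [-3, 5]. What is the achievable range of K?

Substituting into the S equation gives S = 3*W - 8.
K becomes 9*W - 26.
Linear in W, so extremes are at the endpoints: W = -3 gives K = -53; W = 5 gives K = 19.

-53 to 19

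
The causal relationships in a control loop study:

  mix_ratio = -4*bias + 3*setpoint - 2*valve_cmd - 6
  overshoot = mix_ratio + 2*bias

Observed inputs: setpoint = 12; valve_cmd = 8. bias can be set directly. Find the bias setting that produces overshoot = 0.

Substituting into the mix_ratio equation gives mix_ratio = -4*bias + 14.
This gives overshoot = -2*bias + 14.
Solve -2*bias + 14 = 0: bias = (0 - 14) / -2 = 7.

bias = 7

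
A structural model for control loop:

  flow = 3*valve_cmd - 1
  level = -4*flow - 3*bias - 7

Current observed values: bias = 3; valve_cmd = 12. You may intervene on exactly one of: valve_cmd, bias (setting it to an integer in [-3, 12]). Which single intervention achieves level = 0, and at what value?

set valve_cmd = -1

Intervening on valve_cmd: with other inputs at their observed values, level = -12*valve_cmd - 12. Solving for 0 gives valve_cmd = -1, within [-3, 12].
Intervening on bias: level = -3*bias - 147. Reaching 0 requires bias = -49, outside [-3, 12].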